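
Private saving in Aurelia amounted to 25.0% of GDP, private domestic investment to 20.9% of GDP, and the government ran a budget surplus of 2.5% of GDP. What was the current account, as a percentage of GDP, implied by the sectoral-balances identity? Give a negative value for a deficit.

6.6

By the sectoral-balances identity, CA = (S_private - I) + (T - G).
Private balance = 25.0 - 20.9 = 4.1
Government balance (T - G) = 2.5
CA = 4.1 + 2.5 = 6.6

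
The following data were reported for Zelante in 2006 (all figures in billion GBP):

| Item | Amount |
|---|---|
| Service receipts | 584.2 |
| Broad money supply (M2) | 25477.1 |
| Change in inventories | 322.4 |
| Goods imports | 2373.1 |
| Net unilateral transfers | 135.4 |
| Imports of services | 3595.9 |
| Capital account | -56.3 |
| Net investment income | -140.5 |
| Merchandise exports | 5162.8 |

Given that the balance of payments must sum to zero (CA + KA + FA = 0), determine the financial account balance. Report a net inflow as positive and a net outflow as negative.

283.4

Goods balance = 5162.8 - 2373.1 = 2789.7
Services balance = 584.2 - 3595.9 = -3011.7
Trade balance (goods + services) = 2789.7 + (-3011.7) = -222.0
Net primary income = -140.5
Net secondary income = 135.4
Current account = -222.0 + (-140.5) + 135.4 = -227.1
Financial account = -(-227.1 + (-56.3)) = 283.4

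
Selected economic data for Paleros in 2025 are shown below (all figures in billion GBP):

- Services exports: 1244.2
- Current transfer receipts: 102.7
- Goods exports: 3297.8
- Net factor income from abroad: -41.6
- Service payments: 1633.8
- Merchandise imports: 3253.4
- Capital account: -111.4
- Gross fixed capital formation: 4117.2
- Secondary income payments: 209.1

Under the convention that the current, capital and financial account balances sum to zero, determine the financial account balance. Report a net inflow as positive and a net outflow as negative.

604.6

Goods balance = 3297.8 - 3253.4 = 44.4
Services balance = 1244.2 - 1633.8 = -389.6
Trade balance (goods + services) = 44.4 + (-389.6) = -345.2
Net primary income = -41.6
Net secondary income = 102.7 - 209.1 = -106.4
Current account = -345.2 + (-41.6) + (-106.4) = -493.2
Financial account = -(-493.2 + (-111.4)) = 604.6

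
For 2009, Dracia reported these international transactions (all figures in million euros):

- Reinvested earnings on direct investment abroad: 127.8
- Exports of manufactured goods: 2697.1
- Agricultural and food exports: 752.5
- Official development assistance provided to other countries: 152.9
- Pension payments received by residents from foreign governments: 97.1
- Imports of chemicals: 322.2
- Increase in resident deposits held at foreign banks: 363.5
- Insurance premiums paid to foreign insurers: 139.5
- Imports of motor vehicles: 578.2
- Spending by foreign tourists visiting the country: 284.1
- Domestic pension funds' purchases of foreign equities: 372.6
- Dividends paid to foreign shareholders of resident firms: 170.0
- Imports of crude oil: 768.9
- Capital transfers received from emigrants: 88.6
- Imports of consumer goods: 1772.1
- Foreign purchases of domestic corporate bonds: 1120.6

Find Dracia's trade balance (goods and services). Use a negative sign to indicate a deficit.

Goods: -1772.1 - 322.2 + 752.5 + 2697.1 - 768.9 - 578.2 = 8.2
Services: -139.5 + 284.1 = 144.6
Trade balance = 8.2 + 144.6 = 152.8
(Excluded from the trade balance — primary income: reinvested earnings on direct investment abroad 127.8, dividends paid to foreign shareholders of resident firms 170.0; secondary income: official development assistance provided to other countries 152.9, pension payments received by residents from foreign governments 97.1; financial account: increase in resident deposits held at foreign banks 363.5, domestic pension funds' purchases of foreign equities 372.6, foreign purchases of domestic corporate bonds 1120.6; capital account: capital transfers received from emigrants 88.6.)

152.8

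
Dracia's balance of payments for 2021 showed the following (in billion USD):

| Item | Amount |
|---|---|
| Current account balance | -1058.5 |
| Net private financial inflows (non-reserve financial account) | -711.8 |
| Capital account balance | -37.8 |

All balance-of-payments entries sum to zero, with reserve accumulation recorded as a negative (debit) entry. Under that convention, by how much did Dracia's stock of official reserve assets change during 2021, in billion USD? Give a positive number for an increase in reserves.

-1808.1

Official reserve transactions balance = -((-1058.5) + (-37.8) + (-711.8)) = 1808.1
An accumulation of reserves is recorded as a debit (negative entry), so the change in the stock of reserves is the negative of that balance.
Change in official reserves = -(1808.1) = -1808.1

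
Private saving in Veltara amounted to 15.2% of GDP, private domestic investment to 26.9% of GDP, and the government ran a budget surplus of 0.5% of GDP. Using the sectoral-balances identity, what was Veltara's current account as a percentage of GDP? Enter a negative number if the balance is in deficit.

By the sectoral-balances identity, CA = (S_private - I) + (T - G).
Private balance = 15.2 - 26.9 = -11.7
Government balance (T - G) = 0.5
CA = -11.7 + 0.5 = -11.2

-11.2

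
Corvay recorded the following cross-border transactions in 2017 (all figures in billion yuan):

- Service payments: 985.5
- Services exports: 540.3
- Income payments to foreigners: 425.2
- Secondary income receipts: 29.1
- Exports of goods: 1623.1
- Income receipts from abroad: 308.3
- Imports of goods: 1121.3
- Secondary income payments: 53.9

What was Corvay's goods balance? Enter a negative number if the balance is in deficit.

Goods balance = 1623.1 - 1121.3 = 501.8

501.8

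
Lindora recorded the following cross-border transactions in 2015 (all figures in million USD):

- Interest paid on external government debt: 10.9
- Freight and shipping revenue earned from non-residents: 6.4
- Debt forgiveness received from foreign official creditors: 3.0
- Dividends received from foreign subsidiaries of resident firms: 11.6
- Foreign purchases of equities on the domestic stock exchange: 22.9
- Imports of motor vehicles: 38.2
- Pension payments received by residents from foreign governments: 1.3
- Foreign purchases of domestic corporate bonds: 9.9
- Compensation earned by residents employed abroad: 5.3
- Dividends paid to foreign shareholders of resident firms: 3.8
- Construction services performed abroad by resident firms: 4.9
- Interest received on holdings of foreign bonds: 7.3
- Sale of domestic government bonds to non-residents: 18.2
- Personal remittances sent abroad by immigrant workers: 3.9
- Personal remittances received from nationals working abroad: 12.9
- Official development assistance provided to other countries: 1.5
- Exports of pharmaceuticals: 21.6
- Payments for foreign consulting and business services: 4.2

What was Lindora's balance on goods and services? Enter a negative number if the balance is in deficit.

-9.5

Goods: 21.6 - 38.2 = -16.6
Services: 6.4 - 4.2 + 4.9 = 7.1
Trade balance = -16.6 + 7.1 = -9.5
(Excluded from the trade balance — primary income: interest paid on external government debt 10.9, dividends received from foreign subsidiaries of resident firms 11.6, compensation earned by residents employed abroad 5.3, dividends paid to foreign shareholders of resident firms 3.8, interest received on holdings of foreign bonds 7.3; capital account: debt forgiveness received from foreign official creditors 3.0; financial account: foreign purchases of equities on the domestic stock exchange 22.9, foreign purchases of domestic corporate bonds 9.9, sale of domestic government bonds to non-residents 18.2; secondary income: pension payments received by residents from foreign governments 1.3, personal remittances sent abroad by immigrant workers 3.9, personal remittances received from nationals working abroad 12.9, official development assistance provided to other countries 1.5.)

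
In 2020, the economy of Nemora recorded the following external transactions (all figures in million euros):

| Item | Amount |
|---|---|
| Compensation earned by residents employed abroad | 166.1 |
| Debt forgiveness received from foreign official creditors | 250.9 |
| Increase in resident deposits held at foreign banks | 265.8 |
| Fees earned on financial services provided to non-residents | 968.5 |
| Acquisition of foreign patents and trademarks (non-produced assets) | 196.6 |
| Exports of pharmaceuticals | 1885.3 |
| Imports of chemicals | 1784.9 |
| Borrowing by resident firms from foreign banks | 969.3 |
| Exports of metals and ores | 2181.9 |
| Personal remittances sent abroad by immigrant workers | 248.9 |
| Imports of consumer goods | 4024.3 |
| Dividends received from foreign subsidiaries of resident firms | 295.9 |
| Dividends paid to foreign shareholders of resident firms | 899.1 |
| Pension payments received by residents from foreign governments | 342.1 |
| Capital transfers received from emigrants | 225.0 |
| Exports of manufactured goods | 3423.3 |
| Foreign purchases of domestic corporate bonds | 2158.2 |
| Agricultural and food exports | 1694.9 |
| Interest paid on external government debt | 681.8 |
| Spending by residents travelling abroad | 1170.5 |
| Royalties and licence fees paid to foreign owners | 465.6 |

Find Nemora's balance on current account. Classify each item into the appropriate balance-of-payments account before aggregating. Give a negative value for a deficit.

Goods: -1784.9 - 4024.3 + 2181.9 + 1694.9 + 1885.3 + 3423.3 = 3376.2
Services: -1170.5 + 968.5 - 465.6 = -667.6
Primary income: 166.1 - 681.8 - 899.1 + 295.9 = -1118.9
Secondary income: 342.1 - 248.9 = 93.2
Current account = 3376.2 + (-667.6) + (-1118.9) + 93.2 = 1682.9
(Excluded from the current account — capital account: debt forgiveness received from foreign official creditors 250.9, acquisition of foreign patents and trademarks (non-produced assets) 196.6, capital transfers received from emigrants 225.0; financial account: increase in resident deposits held at foreign banks 265.8, borrowing by resident firms from foreign banks 969.3, foreign purchases of domestic corporate bonds 2158.2.)

1682.9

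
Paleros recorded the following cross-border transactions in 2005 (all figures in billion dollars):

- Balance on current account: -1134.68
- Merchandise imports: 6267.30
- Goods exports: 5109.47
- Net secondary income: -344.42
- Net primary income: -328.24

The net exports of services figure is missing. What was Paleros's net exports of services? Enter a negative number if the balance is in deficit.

695.81

Current account = goods balance + services balance + net primary income + net secondary income
Sum of the known components = -1830.49
Net exports of services = CA - (known components) = -1134.68 - (-1830.49) = 695.81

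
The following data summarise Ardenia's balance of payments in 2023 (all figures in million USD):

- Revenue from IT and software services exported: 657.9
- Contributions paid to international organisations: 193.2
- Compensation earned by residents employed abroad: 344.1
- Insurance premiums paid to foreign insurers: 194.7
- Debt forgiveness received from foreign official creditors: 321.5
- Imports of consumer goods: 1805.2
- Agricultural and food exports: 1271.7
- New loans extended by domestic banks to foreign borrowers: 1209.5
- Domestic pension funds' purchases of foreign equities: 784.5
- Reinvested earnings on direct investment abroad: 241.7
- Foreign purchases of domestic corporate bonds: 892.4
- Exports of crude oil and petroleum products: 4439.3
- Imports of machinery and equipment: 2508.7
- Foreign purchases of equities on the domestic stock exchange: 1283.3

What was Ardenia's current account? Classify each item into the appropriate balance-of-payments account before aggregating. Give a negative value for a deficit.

2252.9

Goods: 1271.7 + 4439.3 - 2508.7 - 1805.2 = 1397.1
Services: -194.7 + 657.9 = 463.2
Primary income: 241.7 + 344.1 = 585.8
Secondary income: -193.2
Current account = 1397.1 + 463.2 + 585.8 + (-193.2) = 2252.9
(Excluded from the current account — capital account: debt forgiveness received from foreign official creditors 321.5; financial account: new loans extended by domestic banks to foreign borrowers 1209.5, domestic pension funds' purchases of foreign equities 784.5, foreign purchases of domestic corporate bonds 892.4, foreign purchases of equities on the domestic stock exchange 1283.3.)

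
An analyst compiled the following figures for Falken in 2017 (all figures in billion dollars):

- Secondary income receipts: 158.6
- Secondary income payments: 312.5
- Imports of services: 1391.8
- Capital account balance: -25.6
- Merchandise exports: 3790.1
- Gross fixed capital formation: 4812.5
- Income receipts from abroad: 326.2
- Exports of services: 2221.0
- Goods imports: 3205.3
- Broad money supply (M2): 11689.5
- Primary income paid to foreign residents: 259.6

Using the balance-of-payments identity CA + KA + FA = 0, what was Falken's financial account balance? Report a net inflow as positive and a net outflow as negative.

-1301.1

Goods balance = 3790.1 - 3205.3 = 584.8
Services balance = 2221.0 - 1391.8 = 829.2
Trade balance (goods + services) = 584.8 + 829.2 = 1414.0
Net primary income = 326.2 - 259.6 = 66.6
Net secondary income = 158.6 - 312.5 = -153.9
Current account = 1414.0 + 66.6 + (-153.9) = 1326.7
Financial account = -(1326.7 + (-25.6)) = -1301.1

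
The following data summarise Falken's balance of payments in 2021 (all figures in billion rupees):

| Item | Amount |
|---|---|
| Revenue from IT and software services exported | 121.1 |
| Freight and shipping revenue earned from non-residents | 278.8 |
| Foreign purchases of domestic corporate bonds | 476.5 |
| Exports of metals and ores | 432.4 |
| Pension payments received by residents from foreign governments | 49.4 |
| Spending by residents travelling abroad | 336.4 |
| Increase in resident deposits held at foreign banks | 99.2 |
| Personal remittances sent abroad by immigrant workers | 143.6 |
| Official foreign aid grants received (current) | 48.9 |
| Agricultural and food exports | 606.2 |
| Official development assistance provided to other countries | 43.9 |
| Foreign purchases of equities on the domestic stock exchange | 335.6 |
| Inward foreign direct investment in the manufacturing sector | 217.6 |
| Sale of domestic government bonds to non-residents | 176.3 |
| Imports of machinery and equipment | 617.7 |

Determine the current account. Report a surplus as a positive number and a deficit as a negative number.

Goods: -617.7 + 432.4 + 606.2 = 420.9
Services: 278.8 - 336.4 + 121.1 = 63.5
Secondary income: 48.9 + 49.4 - 143.6 - 43.9 = -89.2
Current account = 420.9 + 63.5 + (-89.2) = 395.2
(Excluded from the current account — financial account: foreign purchases of domestic corporate bonds 476.5, increase in resident deposits held at foreign banks 99.2, foreign purchases of equities on the domestic stock exchange 335.6, inward foreign direct investment in the manufacturing sector 217.6, sale of domestic government bonds to non-residents 176.3.)

395.2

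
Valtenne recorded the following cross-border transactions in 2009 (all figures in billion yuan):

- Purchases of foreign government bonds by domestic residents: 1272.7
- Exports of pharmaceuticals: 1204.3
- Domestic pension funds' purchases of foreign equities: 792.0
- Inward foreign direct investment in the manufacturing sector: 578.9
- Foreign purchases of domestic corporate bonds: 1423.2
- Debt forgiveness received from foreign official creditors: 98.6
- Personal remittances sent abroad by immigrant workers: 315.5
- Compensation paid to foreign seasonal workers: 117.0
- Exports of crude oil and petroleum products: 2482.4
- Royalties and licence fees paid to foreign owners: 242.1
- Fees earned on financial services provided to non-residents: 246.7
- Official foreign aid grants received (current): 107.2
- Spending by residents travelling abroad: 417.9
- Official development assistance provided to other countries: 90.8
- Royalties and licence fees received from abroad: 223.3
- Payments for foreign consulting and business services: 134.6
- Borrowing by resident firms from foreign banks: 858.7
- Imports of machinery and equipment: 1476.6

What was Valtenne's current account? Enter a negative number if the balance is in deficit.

Goods: 1204.3 - 1476.6 + 2482.4 = 2210.1
Services: -417.9 - 134.6 - 242.1 + 223.3 + 246.7 = -324.6
Primary income: -117.0
Secondary income: -90.8 - 315.5 + 107.2 = -299.1
Current account = 2210.1 + (-324.6) + (-117.0) + (-299.1) = 1469.4
(Excluded from the current account — financial account: purchases of foreign government bonds by domestic residents 1272.7, domestic pension funds' purchases of foreign equities 792.0, inward foreign direct investment in the manufacturing sector 578.9, foreign purchases of domestic corporate bonds 1423.2, borrowing by resident firms from foreign banks 858.7; capital account: debt forgiveness received from foreign official creditors 98.6.)

1469.4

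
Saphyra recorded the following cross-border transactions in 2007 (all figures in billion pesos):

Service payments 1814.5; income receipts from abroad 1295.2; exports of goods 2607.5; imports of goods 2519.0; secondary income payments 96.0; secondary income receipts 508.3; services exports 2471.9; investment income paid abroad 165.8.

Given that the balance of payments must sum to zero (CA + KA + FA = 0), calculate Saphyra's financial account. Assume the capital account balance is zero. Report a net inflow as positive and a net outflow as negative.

-2287.6

Goods balance = 2607.5 - 2519.0 = 88.5
Services balance = 2471.9 - 1814.5 = 657.4
Trade balance (goods + services) = 88.5 + 657.4 = 745.9
Net primary income = 1295.2 - 165.8 = 1129.4
Net secondary income = 508.3 - 96.0 = 412.3
Current account = 745.9 + 1129.4 + 412.3 = 2287.6
Financial account = -(2287.6) = -2287.6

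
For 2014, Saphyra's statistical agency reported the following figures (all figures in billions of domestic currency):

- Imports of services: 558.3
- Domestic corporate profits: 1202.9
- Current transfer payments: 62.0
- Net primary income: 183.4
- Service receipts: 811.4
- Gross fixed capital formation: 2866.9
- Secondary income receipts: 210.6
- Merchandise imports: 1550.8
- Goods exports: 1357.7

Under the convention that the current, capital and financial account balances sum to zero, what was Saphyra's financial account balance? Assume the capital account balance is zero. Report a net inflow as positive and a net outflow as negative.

Goods balance = 1357.7 - 1550.8 = -193.1
Services balance = 811.4 - 558.3 = 253.1
Trade balance (goods + services) = -193.1 + 253.1 = 60.0
Net primary income = 183.4
Net secondary income = 210.6 - 62.0 = 148.6
Current account = 60.0 + 183.4 + 148.6 = 392.0
Financial account = -(392.0) = -392.0

-392.0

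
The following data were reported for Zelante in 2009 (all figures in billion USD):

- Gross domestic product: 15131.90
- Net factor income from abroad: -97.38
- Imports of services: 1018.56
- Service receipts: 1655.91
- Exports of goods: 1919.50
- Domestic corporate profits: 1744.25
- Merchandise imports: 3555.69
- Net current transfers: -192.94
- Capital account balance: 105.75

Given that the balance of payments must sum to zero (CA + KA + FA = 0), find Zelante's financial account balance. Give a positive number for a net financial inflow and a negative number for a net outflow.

1183.41

Goods balance = 1919.50 - 3555.69 = -1636.19
Services balance = 1655.91 - 1018.56 = 637.35
Trade balance (goods + services) = -1636.19 + 637.35 = -998.84
Net primary income = -97.38
Net secondary income = -192.94
Current account = -998.84 + (-97.38) + (-192.94) = -1289.16
Financial account = -(-1289.16 + 105.75) = 1183.41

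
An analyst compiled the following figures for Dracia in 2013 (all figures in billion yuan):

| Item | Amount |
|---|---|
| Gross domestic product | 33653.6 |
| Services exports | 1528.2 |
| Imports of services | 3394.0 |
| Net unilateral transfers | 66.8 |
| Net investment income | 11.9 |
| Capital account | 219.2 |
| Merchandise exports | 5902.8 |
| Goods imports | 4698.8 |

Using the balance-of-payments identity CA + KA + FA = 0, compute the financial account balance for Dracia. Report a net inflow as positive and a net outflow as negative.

Goods balance = 5902.8 - 4698.8 = 1204.0
Services balance = 1528.2 - 3394.0 = -1865.8
Trade balance (goods + services) = 1204.0 + (-1865.8) = -661.8
Net primary income = 11.9
Net secondary income = 66.8
Current account = -661.8 + 11.9 + 66.8 = -583.1
Financial account = -(-583.1 + 219.2) = 363.9

363.9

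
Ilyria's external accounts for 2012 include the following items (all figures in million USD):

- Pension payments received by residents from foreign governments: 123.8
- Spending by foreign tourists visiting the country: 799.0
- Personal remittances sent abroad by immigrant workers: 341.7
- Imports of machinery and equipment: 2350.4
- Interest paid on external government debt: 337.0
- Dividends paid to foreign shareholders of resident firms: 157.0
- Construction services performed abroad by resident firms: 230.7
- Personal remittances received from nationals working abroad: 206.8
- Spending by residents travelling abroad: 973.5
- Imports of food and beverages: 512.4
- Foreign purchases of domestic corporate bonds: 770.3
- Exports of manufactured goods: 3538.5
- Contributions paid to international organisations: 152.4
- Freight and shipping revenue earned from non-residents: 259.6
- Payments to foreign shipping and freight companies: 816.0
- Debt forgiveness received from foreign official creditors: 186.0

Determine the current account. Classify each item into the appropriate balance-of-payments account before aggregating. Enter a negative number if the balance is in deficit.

Goods: -2350.4 + 3538.5 - 512.4 = 675.7
Services: -973.5 + 799.0 - 816.0 + 259.6 + 230.7 = -500.2
Primary income: -337.0 - 157.0 = -494.0
Secondary income: 206.8 - 341.7 - 152.4 + 123.8 = -163.5
Current account = 675.7 + (-500.2) + (-494.0) + (-163.5) = -482.0
(Excluded from the current account — financial account: foreign purchases of domestic corporate bonds 770.3; capital account: debt forgiveness received from foreign official creditors 186.0.)

-482.0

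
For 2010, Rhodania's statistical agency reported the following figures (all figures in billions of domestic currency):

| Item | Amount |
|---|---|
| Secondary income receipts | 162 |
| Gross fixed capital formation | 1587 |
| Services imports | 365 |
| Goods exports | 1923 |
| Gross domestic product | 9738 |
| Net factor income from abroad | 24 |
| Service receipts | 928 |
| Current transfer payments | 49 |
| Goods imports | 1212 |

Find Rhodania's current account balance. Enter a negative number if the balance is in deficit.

1411

Goods balance = 1923 - 1212 = 711
Services balance = 928 - 365 = 563
Trade balance (goods + services) = 711 + 563 = 1274
Net primary income = 24
Net secondary income = 162 - 49 = 113
Current account = 1274 + 24 + 113 = 1411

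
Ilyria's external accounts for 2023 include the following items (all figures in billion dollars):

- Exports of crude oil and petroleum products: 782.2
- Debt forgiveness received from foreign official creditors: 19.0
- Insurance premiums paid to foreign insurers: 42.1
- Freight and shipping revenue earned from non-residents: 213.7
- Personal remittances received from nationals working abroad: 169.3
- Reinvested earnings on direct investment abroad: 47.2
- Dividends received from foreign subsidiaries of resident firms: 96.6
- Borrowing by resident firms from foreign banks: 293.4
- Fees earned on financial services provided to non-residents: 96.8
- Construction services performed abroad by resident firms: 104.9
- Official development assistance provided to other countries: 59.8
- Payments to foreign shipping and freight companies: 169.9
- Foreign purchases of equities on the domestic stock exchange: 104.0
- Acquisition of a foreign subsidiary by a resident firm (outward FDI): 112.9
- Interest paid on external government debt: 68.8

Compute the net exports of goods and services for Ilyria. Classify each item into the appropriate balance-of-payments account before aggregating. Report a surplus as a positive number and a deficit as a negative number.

Goods: 782.2
Services: 213.7 - 42.1 + 96.8 - 169.9 + 104.9 = 203.4
Trade balance = 782.2 + 203.4 = 985.6
(Excluded from the trade balance — capital account: debt forgiveness received from foreign official creditors 19.0; secondary income: personal remittances received from nationals working abroad 169.3, official development assistance provided to other countries 59.8; primary income: reinvested earnings on direct investment abroad 47.2, dividends received from foreign subsidiaries of resident firms 96.6, interest paid on external government debt 68.8; financial account: borrowing by resident firms from foreign banks 293.4, foreign purchases of equities on the domestic stock exchange 104.0, acquisition of a foreign subsidiary by a resident firm (outward FDI) 112.9.)

985.6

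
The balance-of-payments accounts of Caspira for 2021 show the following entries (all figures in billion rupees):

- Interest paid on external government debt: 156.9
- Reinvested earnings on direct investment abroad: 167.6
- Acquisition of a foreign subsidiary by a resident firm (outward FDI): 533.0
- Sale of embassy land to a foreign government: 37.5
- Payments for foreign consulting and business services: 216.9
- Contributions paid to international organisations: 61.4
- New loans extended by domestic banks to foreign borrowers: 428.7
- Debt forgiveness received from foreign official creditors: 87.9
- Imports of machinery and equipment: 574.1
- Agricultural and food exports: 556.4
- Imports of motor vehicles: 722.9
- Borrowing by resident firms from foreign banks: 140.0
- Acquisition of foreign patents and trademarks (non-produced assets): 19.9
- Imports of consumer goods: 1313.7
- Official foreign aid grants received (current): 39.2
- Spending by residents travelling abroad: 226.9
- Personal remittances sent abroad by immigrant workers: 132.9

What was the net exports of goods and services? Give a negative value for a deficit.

-2498.1

Goods: -722.9 - 574.1 - 1313.7 + 556.4 = -2054.3
Services: -226.9 - 216.9 = -443.8
Trade balance = -2054.3 + (-443.8) = -2498.1
(Excluded from the trade balance — primary income: interest paid on external government debt 156.9, reinvested earnings on direct investment abroad 167.6; financial account: acquisition of a foreign subsidiary by a resident firm (outward FDI) 533.0, new loans extended by domestic banks to foreign borrowers 428.7, borrowing by resident firms from foreign banks 140.0; capital account: sale of embassy land to a foreign government 37.5, debt forgiveness received from foreign official creditors 87.9, acquisition of foreign patents and trademarks (non-produced assets) 19.9; secondary income: contributions paid to international organisations 61.4, official foreign aid grants received (current) 39.2, personal remittances sent abroad by immigrant workers 132.9.)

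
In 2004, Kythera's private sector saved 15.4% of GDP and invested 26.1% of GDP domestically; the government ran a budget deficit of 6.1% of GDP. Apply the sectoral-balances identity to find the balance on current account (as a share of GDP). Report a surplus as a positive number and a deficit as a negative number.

By the sectoral-balances identity, CA = (S_private - I) + (T - G).
Private balance = 15.4 - 26.1 = -10.7
Government balance (T - G) = -6.1
CA = -10.7 + (-6.1) = -16.8

-16.8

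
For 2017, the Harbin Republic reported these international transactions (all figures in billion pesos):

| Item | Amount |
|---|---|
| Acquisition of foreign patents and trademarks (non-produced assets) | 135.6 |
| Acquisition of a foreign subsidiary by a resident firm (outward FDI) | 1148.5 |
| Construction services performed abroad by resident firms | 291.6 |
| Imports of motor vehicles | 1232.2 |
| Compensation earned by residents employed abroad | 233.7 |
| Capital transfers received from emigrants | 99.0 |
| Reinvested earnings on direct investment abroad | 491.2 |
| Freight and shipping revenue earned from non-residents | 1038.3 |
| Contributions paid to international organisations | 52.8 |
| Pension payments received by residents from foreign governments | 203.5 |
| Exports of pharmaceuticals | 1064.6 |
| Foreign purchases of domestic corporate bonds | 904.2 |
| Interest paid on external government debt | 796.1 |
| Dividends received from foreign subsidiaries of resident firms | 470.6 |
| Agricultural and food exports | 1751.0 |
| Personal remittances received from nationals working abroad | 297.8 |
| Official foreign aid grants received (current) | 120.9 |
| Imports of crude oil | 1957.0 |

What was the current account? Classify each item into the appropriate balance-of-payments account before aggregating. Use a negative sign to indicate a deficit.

Goods: 1064.6 - 1232.2 + 1751.0 - 1957.0 = -373.6
Services: 1038.3 + 291.6 = 1329.9
Primary income: 470.6 - 796.1 + 233.7 + 491.2 = 399.4
Secondary income: 203.5 - 52.8 + 120.9 + 297.8 = 569.4
Current account = (-373.6) + 1329.9 + 399.4 + 569.4 = 1925.1
(Excluded from the current account — capital account: acquisition of foreign patents and trademarks (non-produced assets) 135.6, capital transfers received from emigrants 99.0; financial account: acquisition of a foreign subsidiary by a resident firm (outward FDI) 1148.5, foreign purchases of domestic corporate bonds 904.2.)

1925.1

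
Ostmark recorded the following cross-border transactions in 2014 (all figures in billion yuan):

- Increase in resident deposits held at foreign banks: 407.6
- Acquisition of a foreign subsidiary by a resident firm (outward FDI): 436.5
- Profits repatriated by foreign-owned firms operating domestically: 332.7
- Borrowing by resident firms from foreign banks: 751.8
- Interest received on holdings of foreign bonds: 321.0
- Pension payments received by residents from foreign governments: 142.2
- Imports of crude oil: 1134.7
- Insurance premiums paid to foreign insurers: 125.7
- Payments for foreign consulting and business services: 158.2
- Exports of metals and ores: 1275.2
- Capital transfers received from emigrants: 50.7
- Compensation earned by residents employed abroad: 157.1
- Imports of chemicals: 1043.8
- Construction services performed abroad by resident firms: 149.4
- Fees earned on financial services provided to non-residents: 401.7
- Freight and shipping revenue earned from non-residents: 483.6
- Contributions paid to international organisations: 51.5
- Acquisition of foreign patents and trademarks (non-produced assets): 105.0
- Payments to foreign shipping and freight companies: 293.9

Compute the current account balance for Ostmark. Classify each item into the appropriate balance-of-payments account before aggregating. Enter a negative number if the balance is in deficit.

-210.3

Goods: -1134.7 + 1275.2 - 1043.8 = -903.3
Services: 483.6 - 293.9 + 401.7 - 125.7 + 149.4 - 158.2 = 456.9
Primary income: 321.0 - 332.7 + 157.1 = 145.4
Secondary income: -51.5 + 142.2 = 90.7
Current account = (-903.3) + 456.9 + 145.4 + 90.7 = -210.3
(Excluded from the current account — financial account: increase in resident deposits held at foreign banks 407.6, acquisition of a foreign subsidiary by a resident firm (outward FDI) 436.5, borrowing by resident firms from foreign banks 751.8; capital account: capital transfers received from emigrants 50.7, acquisition of foreign patents and trademarks (non-produced assets) 105.0.)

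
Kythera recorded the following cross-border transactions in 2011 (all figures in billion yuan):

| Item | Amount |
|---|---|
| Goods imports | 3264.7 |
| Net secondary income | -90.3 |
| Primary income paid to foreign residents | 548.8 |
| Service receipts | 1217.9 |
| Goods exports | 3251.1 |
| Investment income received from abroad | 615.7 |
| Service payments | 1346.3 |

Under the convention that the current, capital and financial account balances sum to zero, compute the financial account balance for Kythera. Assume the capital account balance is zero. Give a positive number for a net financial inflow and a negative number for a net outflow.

Goods balance = 3251.1 - 3264.7 = -13.6
Services balance = 1217.9 - 1346.3 = -128.4
Trade balance (goods + services) = -13.6 + (-128.4) = -142.0
Net primary income = 615.7 - 548.8 = 66.9
Net secondary income = -90.3
Current account = -142.0 + 66.9 + (-90.3) = -165.4
Financial account = -(-165.4) = 165.4

165.4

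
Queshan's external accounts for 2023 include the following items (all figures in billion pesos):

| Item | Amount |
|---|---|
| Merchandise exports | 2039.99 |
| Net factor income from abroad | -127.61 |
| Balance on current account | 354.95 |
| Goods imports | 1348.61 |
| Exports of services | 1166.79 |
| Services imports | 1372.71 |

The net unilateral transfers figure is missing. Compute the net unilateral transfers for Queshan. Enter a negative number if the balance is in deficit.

-2.90

Current account = goods balance + services balance + net primary income + net secondary income
Sum of the known components = 357.85
Net unilateral transfers = CA - (known components) = 354.95 - 357.85 = -2.90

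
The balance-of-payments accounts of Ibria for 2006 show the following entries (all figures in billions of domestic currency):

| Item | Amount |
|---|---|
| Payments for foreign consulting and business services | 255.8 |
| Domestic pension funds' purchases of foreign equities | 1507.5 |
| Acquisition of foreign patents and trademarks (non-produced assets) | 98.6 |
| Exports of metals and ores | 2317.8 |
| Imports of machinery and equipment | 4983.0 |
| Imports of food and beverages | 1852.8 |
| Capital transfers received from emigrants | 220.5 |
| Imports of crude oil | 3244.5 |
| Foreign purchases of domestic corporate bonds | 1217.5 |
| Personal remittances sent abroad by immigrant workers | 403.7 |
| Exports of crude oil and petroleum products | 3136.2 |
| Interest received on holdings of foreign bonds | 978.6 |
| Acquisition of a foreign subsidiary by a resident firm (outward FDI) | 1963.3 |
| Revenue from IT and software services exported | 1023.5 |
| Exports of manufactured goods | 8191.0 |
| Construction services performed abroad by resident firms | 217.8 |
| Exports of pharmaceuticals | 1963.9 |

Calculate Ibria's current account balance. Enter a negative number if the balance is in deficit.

7089.0

Goods: 3136.2 + 2317.8 - 3244.5 - 1852.8 - 4983.0 + 8191.0 + 1963.9 = 5528.6
Services: 217.8 - 255.8 + 1023.5 = 985.5
Primary income: 978.6
Secondary income: -403.7
Current account = 5528.6 + 985.5 + 978.6 + (-403.7) = 7089.0
(Excluded from the current account — financial account: domestic pension funds' purchases of foreign equities 1507.5, foreign purchases of domestic corporate bonds 1217.5, acquisition of a foreign subsidiary by a resident firm (outward FDI) 1963.3; capital account: acquisition of foreign patents and trademarks (non-produced assets) 98.6, capital transfers received from emigrants 220.5.)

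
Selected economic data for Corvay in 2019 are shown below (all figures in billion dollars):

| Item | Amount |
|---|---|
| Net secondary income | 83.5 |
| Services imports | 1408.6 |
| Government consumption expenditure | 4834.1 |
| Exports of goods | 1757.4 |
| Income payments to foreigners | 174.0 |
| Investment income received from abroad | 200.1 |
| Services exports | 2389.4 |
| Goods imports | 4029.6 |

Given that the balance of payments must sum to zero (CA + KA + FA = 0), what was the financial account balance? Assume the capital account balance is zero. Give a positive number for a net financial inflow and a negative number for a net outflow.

Goods balance = 1757.4 - 4029.6 = -2272.2
Services balance = 2389.4 - 1408.6 = 980.8
Trade balance (goods + services) = -2272.2 + 980.8 = -1291.4
Net primary income = 200.1 - 174.0 = 26.1
Net secondary income = 83.5
Current account = -1291.4 + 26.1 + 83.5 = -1181.8
Financial account = -(-1181.8) = 1181.8

1181.8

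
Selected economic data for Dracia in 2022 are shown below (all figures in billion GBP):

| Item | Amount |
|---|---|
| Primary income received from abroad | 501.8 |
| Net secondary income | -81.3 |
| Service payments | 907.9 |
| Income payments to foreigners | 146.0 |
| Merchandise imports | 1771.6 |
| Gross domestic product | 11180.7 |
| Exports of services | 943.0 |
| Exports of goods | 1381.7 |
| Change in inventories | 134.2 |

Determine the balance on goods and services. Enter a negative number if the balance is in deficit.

-354.8

Goods balance = 1381.7 - 1771.6 = -389.9
Services balance = 943.0 - 907.9 = 35.1
Trade balance (goods + services) = -389.9 + 35.1 = -354.8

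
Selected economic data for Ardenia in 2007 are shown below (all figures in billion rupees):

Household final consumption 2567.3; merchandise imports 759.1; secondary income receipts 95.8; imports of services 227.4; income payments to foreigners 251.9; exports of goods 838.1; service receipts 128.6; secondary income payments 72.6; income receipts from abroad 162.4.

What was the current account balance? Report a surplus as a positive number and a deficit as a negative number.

Goods balance = 838.1 - 759.1 = 79.0
Services balance = 128.6 - 227.4 = -98.8
Trade balance (goods + services) = 79.0 + (-98.8) = -19.8
Net primary income = 162.4 - 251.9 = -89.5
Net secondary income = 95.8 - 72.6 = 23.2
Current account = -19.8 + (-89.5) + 23.2 = -86.1

-86.1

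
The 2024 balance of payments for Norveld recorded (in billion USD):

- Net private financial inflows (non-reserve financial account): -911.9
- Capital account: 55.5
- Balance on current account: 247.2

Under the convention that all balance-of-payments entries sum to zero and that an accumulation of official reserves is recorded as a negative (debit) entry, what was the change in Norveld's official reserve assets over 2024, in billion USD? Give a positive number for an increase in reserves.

-609.2

Official reserve transactions balance = -(247.2 + 55.5 + (-911.9)) = 609.2
An accumulation of reserves is recorded as a debit (negative entry), so the change in the stock of reserves is the negative of that balance.
Change in official reserves = -(609.2) = -609.2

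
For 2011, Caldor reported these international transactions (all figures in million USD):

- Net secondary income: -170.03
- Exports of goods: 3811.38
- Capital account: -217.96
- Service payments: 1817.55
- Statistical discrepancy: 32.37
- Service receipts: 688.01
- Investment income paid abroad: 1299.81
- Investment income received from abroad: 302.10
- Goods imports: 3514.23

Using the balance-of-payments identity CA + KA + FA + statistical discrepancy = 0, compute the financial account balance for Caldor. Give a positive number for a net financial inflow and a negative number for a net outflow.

2185.72

Goods balance = 3811.38 - 3514.23 = 297.15
Services balance = 688.01 - 1817.55 = -1129.54
Trade balance (goods + services) = 297.15 + (-1129.54) = -832.39
Net primary income = 302.10 - 1299.81 = -997.71
Net secondary income = -170.03
Current account = -832.39 + (-997.71) + (-170.03) = -2000.13
Financial account = -(-2000.13 + (-217.96) + 32.37) = 2185.72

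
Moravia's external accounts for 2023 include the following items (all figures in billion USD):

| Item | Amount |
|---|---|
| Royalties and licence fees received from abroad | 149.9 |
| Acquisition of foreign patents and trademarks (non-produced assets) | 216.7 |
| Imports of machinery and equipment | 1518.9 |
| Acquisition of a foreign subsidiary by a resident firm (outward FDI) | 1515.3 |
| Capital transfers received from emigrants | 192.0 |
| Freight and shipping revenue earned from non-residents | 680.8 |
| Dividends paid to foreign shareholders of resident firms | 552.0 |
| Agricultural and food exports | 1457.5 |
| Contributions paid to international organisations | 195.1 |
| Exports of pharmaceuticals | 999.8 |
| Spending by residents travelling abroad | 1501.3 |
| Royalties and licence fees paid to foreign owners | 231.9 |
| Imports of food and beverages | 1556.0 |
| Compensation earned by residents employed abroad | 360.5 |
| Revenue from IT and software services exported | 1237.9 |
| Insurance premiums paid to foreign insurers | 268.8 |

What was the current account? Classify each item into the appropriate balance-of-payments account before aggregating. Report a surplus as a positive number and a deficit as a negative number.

Goods: 1457.5 + 999.8 - 1518.9 - 1556.0 = -617.6
Services: 149.9 - 1501.3 + 1237.9 - 268.8 + 680.8 - 231.9 = 66.6
Primary income: -552.0 + 360.5 = -191.5
Secondary income: -195.1
Current account = (-617.6) + 66.6 + (-191.5) + (-195.1) = -937.6
(Excluded from the current account — capital account: acquisition of foreign patents and trademarks (non-produced assets) 216.7, capital transfers received from emigrants 192.0; financial account: acquisition of a foreign subsidiary by a resident firm (outward FDI) 1515.3.)

-937.6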